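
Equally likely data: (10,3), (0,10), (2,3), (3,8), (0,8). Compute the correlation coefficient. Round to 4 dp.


Cov(X,Y) = -7.2000, Var(X) = 13.6000, Var(Y) = 8.2400
rho = Cov/(sqrt(VarX)*sqrt(VarY)) = -0.6801

-0.6801


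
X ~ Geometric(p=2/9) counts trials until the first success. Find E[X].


For geometric (trials until first success), E[X] = 1/p = 1/(2/9) = 9/2

9/2


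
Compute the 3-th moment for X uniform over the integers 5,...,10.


E[X^3] = (1/6) * sum(x^3 for x=5..10)
= 2925/6 = 975/2

975/2


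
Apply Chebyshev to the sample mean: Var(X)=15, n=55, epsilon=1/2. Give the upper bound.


Var(Xbar) = Var(X)/n = 15/55
Chebyshev: P(|Xbar-mu| >= 1/2) <= Var(Xbar)/(1/2)^2 = (3/11)/(1/4) = 12/11
Bound exceeds 1, so trivial bound: 1

1


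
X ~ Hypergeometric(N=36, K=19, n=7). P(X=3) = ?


P(X=3) = C(19,3)*C(17,4) / C(36,7)
= 969*2380 / 8347680
= 2306220/8347680 = 2261/8184

2261/8184


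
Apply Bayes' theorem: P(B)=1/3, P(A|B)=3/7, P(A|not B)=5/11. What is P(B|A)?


P(A) = P(A|B)P(B) + P(A|B')P(B') = 3/7*1/3 + 5/11*2/3 = 103/231
P(B|A) = P(A|B)P(B)/P(A) = (1/7)/(103/231) = 33/103

33/103


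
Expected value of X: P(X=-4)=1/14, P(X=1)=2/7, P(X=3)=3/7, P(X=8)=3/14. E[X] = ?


E[X] = sum(x * P(x))
= -4*1/14 + 1*2/7 + 3*3/7 + 8*3/14
= 3

3


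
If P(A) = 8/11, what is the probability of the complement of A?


P(A') = 1 - P(A) = 1 - 8/11 = 3/11

3/11


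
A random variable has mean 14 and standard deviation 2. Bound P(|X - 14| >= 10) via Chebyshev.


k = 10/2 = 5
Chebyshev: P(|X-mu| >= k*sigma) <= 1/k^2 = 1/5^2 = 1/25

1/25


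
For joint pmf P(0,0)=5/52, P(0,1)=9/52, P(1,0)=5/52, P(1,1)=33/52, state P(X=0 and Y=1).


Read from table: P(X=0, Y=1) = 9/52

9/52


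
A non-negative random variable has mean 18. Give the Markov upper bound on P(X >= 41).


Markov: P(X >= a) <= E[X]/a
P(X >= 41) <= 18/41

18/41


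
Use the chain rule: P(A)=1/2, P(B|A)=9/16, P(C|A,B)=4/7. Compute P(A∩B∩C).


P(A∩B∩C) = P(A) * P(B|A) * P(C|A∩B)
= 1/2 * 9/16 * 4/7
= 9/32 * 4/7 = 9/56

9/56


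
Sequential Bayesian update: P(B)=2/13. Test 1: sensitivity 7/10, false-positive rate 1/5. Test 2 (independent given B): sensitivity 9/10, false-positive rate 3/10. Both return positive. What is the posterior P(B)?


After test 1: P(+) = 7/10*2/13 + 1/5*11/13 = 18/65
P(B|+) = (7/65)/(18/65) = 7/18
After test 2 (use post1 as new prior): P(+) = 9/10*7/18 + 3/10*11/18 = 8/15
P(B|+,+) = (7/20)/(8/15) = 21/32

21/32


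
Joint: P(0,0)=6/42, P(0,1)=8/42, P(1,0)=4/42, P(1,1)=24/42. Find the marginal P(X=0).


P(X=0) = P(0,0)+P(0,1) = 6/42 + 8/42 = 14/42 = 1/3

1/3


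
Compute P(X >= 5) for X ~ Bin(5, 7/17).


P(X>=5) = P(X=5)
= 16807/1419857
= 16807/1419857

16807/1419857


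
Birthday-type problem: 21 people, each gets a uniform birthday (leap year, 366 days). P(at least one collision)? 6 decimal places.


P(all different) = prod((366-i)/366 for i=0..20) = 0.557221
P(at least one match) = 1 - 0.557221 = 0.442779

0.442779


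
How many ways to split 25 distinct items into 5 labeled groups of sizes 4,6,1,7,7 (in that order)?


25! = 15511210043330985984000000
Denominator: 4!=24 * 6!=720 * 1!=1 * 7!=5040 * 7!=5040
Coefficient = 15511210043330985984000000 / 438939648000 = 35337910608000

35337910608000


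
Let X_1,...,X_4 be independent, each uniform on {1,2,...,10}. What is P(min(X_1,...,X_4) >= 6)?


P(min >= 6) = P(all X_i >= 6) = (P(X_1 >= 6))^4
= (5/10)^4 = (1/2)^4 = 1/16

1/16


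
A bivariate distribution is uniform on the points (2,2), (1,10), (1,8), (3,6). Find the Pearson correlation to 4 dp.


Cov(X,Y) = -1.3750, Var(X) = 0.6875, Var(Y) = 8.7500
rho = Cov/(sqrt(VarX)*sqrt(VarY)) = -0.5606

-0.5606


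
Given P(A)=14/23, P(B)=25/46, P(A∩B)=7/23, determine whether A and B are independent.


P(A)*P(B) = 14/23*25/46 = 175/529
P(A∩B) = 7/23 != 175/529, so not independent

No, A and B are not independent


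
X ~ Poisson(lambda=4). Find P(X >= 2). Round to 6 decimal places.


P(X>=2) = 1 - P(X<=1) = 1 - (e^(-4)*4^0/0! + e^(-4)*4^1/1!)
≈ 1 - (0.0183156389 + 0.0732625556)
= 1 - 0.0915781945 = 0.9084218055
≈ 0.908422

0.908422


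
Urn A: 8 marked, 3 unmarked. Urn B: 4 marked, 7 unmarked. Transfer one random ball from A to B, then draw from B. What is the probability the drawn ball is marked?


P(transfer marked) = 8/11; P(transfer unmarked) = 3/11
If marked transferred: Urn II has 5 marked of 12, so P(marked|marked moved) = 5/12
If unmarked transferred: Urn II has 4 marked of 12, so P(marked|unmarked moved) = 1/3
By total probability: P(marked) = 8/11*5/12 + 3/11*1/3 = 13/33

13/33


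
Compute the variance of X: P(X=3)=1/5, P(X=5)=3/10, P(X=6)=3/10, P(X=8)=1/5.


E[X] = 11/2, E[X^2] = 329/10
Var(X) = E[X^2] - (E[X])^2 = 329/10 - (11/2)^2 = 53/20

53/20


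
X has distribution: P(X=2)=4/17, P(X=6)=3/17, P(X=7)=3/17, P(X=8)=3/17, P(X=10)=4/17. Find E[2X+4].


E[2X+4] = sum(g(x)*P(x))
= 8*4/17 + 16*3/17 + 18*3/17 + 20*3/17 + 24*4/17
= 290/17

290/17


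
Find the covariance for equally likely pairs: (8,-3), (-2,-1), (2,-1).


E[X]=8/3, E[Y]=-5/3, E[XY]=-8
Cov(X,Y) = E[XY] - E[X]E[Y] = -8 - 8/3*-5/3 = -32/9

-32/9


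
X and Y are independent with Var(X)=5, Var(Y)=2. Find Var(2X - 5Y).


Independence => Cov(X,Y)=0
Var(2X - 5Y) = 2^2*Var(X) + (-5)^2*Var(Y)
= 4*5 + 25*2 = 70

70


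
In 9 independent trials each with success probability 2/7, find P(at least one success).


P(at least one) = 1 - P(none)
P(none) = (1 - 2/7)^9 = (5/7)^9 = 1953125/40353607
P(at least one) = 1 - 1953125/40353607 = 38400482/40353607

38400482/40353607


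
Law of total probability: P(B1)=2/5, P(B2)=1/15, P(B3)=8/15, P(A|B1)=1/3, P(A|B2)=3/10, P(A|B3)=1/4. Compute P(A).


P(A) = P(A|B1)P(B1) + P(A|B2)P(B2) + P(A|B3)P(B3)
= 1/3*2/5 + 3/10*1/15 + 1/4*8/15
= 2/15 + 1/50 + 2/15 = 43/150

43/150


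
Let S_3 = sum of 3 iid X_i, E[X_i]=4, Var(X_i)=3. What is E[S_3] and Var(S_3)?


E[S_n] = n*mu = 3*4 = 12
Var(S_n) = n*sigma^2 = 3*3 = 9

E[S_3]=12, Var(S_3)=9


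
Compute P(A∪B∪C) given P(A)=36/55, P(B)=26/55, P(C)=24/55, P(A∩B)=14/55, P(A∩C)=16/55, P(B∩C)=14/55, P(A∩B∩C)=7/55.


P(A∪B∪C) = P(A)+P(B)+P(C) - P(AB)-P(AC)-P(BC) + P(ABC)
= 36/55+26/55+24/55 - 14/55-16/55-14/55 + 7/55
= 49/55

49/55


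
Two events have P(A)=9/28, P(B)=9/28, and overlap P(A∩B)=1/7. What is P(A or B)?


P(A∪B) = P(A) + P(B) - P(A∩B)
= 9/28 + 9/28 - 1/7 = 1/2

1/2


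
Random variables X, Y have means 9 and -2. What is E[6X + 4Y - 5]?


E[6X + 4Y - 5] = 6*E[X] + 4*E[Y] - 5
= (6)*(9) + (4)*(-2) + (-5)
= 54 - 8 - 5 = 41

41


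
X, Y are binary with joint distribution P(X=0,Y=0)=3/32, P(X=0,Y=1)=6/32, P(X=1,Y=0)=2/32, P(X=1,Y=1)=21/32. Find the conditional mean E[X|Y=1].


P(Y=1) = 27/32
E[X|Y=1] = (0*6 + 1*21)/27 = 21/27 = 7/9

7/9


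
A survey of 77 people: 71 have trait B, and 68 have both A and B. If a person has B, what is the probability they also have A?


P(A|B) = P(A∩B)/P(B) = (68/77)/(71/77) = 68/71

68/71


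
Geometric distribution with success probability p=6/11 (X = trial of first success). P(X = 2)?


P(X=2) = (1-p)^1 * p = (5/11)^1 * 6/11
= 5/11 * 6/11 = 30/121

30/121


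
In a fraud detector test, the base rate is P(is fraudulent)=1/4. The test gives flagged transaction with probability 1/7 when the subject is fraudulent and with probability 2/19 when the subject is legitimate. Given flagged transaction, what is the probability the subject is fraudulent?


P(A) = P(A|B)P(B) + P(A|B')P(B') = 1/7*1/4 + 2/19*3/4 = 61/532
P(B|A) = P(A|B)P(B)/P(A) = (1/28)/(61/532) = 19/61

19/61


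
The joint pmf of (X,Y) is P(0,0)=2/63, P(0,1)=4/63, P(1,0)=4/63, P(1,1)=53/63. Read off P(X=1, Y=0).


Read from table: P(X=1, Y=0) = 4/63

4/63


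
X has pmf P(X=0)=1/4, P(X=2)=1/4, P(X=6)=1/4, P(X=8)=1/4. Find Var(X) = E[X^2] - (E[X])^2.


E[X] = 4, E[X^2] = 26
Var(X) = E[X^2] - (E[X])^2 = 26 - (4)^2 = 10

10


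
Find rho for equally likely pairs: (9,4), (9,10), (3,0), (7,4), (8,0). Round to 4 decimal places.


Cov(X,Y) = 4.8800, Var(X) = 4.9600, Var(Y) = 13.4400
rho = Cov/(sqrt(VarX)*sqrt(VarY)) = 0.5977

0.5977


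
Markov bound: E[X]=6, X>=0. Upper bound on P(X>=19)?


Markov: P(X >= a) <= E[X]/a
P(X >= 19) <= 6/19

6/19


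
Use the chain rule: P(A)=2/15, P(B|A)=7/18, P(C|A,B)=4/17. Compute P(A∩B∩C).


P(A∩B∩C) = P(A) * P(B|A) * P(C|A∩B)
= 2/15 * 7/18 * 4/17
= 7/135 * 4/17 = 28/2295

28/2295


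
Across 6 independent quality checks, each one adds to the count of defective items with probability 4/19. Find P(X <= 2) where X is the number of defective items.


P(X<=2) = P(X=0) + P(X=1) + P(X=2)
= 11390625/47045881 + 18225000/47045881 + 12150000/47045881
= 41765625/47045881

41765625/47045881


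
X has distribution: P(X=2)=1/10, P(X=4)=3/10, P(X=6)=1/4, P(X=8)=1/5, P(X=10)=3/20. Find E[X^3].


E[X^3] = sum(g(x)*P(x))
= 8*1/10 + 64*3/10 + 216*1/4 + 512*1/5 + 1000*3/20
= 1632/5

1632/5


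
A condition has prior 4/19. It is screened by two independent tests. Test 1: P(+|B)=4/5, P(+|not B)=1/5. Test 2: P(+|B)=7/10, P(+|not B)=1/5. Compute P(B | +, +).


After test 1: P(+) = 4/5*4/19 + 1/5*15/19 = 31/95
P(B|+) = (16/95)/(31/95) = 16/31
After test 2 (use post1 as new prior): P(+) = 7/10*16/31 + 1/5*15/31 = 71/155
P(B|+,+) = (56/155)/(71/155) = 56/71

56/71


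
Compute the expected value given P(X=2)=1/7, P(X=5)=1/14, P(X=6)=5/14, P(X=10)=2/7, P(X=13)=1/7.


E[X] = sum(x * P(x))
= 2*1/7 + 5*1/14 + 6*5/14 + 10*2/7 + 13*1/7
= 15/2

15/2


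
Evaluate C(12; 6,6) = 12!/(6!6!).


12! = 479001600
Denominator: 6!=720 * 6!=720
Coefficient = 479001600 / 518400 = 924

924


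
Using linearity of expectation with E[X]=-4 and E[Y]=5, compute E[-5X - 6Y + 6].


E[-5X - 6Y + 6] = -5*E[X] - 6*E[Y] + 6
= (-5)*(-4) + (-6)*(5) + (6)
= 20 - 30 + 6 = -4

-4


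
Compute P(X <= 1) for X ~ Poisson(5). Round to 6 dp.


P(X<=1) = e^(-5)*5^0/0! + e^(-5)*5^1/1!
≈ 0.0067379470 + 0.0336897350
= 0.0404276820
≈ 0.040428

0.040428


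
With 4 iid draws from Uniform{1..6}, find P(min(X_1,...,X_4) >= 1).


P(min >= 1) = P(all X_i >= 1) = (P(X_1 >= 1))^4
= (6/6)^4 = 1^4 = 1

1


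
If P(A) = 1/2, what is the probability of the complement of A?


P(A') = 1 - P(A) = 1 - 1/2 = 1/2

1/2


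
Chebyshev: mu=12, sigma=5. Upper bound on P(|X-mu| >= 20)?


k = 20/5 = 4
Chebyshev: P(|X-mu| >= k*sigma) <= 1/k^2 = 1/4^2 = 1/16

1/16


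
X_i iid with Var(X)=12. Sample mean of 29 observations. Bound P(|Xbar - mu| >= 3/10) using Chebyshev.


Var(Xbar) = Var(X)/n = 12/29
Chebyshev: P(|Xbar-mu| >= 3/10) <= Var(Xbar)/(3/10)^2 = (12/29)/(9/100) = 400/87
Bound exceeds 1, so trivial bound: 1

1


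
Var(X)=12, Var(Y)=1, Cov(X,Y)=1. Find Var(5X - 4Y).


Var(5X - 4Y) = 5^2*Var(X) + (-4)^2*Var(Y) + 2*5*(-4)*Cov(X,Y)
= 25*12 + 16*1 - 40*1
= 300 + 16 - 40 = 276

276


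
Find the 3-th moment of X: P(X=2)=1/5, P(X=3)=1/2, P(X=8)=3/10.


E[X^3] = sum(x^3 * P(x))
= 8*1/5 + 27*1/2 + 512*3/10
= 1687/10

1687/10


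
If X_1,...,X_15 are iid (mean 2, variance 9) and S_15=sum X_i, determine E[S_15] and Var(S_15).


E[S_n] = n*mu = 15*2 = 30
Var(S_n) = n*sigma^2 = 15*9 = 135

E[S_15]=30, Var(S_15)=135


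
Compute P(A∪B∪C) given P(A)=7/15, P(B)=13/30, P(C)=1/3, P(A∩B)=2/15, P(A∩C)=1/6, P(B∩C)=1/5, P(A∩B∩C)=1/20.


P(A∪B∪C) = P(A)+P(B)+P(C) - P(AB)-P(AC)-P(BC) + P(ABC)
= 7/15+13/30+1/3 - 2/15-1/6-1/5 + 1/20
= 47/60

47/60


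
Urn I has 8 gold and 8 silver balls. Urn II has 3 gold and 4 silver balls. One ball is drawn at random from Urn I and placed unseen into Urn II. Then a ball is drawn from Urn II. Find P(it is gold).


P(transfer gold) = 8/16 = 1/2; P(transfer silver) = 1/2
If gold transferred: Urn II has 4 gold of 8, so P(gold|gold moved) = 1/2
If silver transferred: Urn II has 3 gold of 8, so P(gold|silver moved) = 3/8
By total probability: P(gold) = 1/2*1/2 + 1/2*3/8 = 7/16

7/16


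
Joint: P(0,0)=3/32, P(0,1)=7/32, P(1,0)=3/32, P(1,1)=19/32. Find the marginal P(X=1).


P(X=1) = P(1,0)+P(1,1) = 3/32 + 19/32 = 22/32 = 11/16

11/16


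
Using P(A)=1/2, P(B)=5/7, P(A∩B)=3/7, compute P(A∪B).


P(A∪B) = P(A) + P(B) - P(A∩B)
= 1/2 + 5/7 - 3/7 = 11/14

11/14


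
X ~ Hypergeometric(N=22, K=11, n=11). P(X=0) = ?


P(X=0) = C(11,0)*C(11,11) / C(22,11)
= 1*1 / 705432
= 1/705432

1/705432


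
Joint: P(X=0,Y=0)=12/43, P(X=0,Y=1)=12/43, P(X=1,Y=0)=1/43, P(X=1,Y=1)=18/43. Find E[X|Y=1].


P(Y=1) = 30/43
E[X|Y=1] = (0*12 + 1*18)/30 = 18/30 = 3/5

3/5


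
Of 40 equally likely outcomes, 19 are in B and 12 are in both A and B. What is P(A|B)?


P(A|B) = P(A∩B)/P(B) = (12/40)/(19/40) = 12/19

12/19


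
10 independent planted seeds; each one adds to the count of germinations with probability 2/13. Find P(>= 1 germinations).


P(at least one) = 1 - P(none)
P(none) = (1 - 2/13)^10 = (11/13)^10 = 25937424601/137858491849
P(at least one) = 1 - 25937424601/137858491849 = 111921067248/137858491849

111921067248/137858491849


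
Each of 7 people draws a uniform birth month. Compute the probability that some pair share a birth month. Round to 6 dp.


P(all different) = prod((12-i)/12 for i=0..6) = 0.111400
P(at least one match) = 1 - 0.111400 = 0.888600

0.888600


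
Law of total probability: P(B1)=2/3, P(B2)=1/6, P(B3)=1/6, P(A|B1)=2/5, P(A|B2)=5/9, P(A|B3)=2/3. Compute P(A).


P(A) = P(A|B1)P(B1) + P(A|B2)P(B2) + P(A|B3)P(B3)
= 2/5*2/3 + 5/9*1/6 + 2/3*1/6
= 4/15 + 5/54 + 1/9 = 127/270

127/270


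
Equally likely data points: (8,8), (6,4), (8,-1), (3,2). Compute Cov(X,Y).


E[X]=25/4, E[Y]=13/4, E[XY]=43/2
Cov(X,Y) = E[XY] - E[X]E[Y] = 43/2 - 25/4*13/4 = 19/16

19/16


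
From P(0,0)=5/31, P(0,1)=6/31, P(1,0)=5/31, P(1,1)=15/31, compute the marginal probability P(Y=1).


P(Y=1) = P(0,1)+P(1,1) = 6/31 + 15/31 = 21/31

21/31


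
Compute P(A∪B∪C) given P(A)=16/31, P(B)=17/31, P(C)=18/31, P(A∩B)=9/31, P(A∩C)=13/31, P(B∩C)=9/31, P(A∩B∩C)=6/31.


P(A∪B∪C) = P(A)+P(B)+P(C) - P(AB)-P(AC)-P(BC) + P(ABC)
= 16/31+17/31+18/31 - 9/31-13/31-9/31 + 6/31
= 26/31

26/31


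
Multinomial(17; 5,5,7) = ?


17! = 355687428096000
Denominator: 5!=120 * 5!=120 * 7!=5040
Coefficient = 355687428096000 / 72576000 = 4900896

4900896


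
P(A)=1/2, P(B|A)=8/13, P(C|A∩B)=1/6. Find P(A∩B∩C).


P(A∩B∩C) = P(A) * P(B|A) * P(C|A∩B)
= 1/2 * 8/13 * 1/6
= 4/13 * 1/6 = 2/39

2/39


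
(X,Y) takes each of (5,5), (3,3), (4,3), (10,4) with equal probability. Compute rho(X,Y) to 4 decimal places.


Cov(X,Y) = 0.8750, Var(X) = 7.2500, Var(Y) = 0.6875
rho = Cov/(sqrt(VarX)*sqrt(VarY)) = 0.3919

0.3919


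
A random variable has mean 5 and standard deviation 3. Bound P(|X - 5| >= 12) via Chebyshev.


k = 12/3 = 4
Chebyshev: P(|X-mu| >= k*sigma) <= 1/k^2 = 1/4^2 = 1/16

1/16


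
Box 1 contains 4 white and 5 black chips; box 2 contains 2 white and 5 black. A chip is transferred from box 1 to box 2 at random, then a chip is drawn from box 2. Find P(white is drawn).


P(transfer white) = 4/9; P(transfer black) = 5/9
If white transferred: Urn II has 3 white of 8, so P(white|white moved) = 3/8
If black transferred: Urn II has 2 white of 8, so P(white|black moved) = 1/4
By total probability: P(white) = 4/9*3/8 + 5/9*1/4 = 11/36

11/36


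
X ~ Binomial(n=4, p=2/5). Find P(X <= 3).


P(X<=3) = P(X=0) + P(X=1) + P(X=2) + P(X=3)
= 81/625 + 216/625 + 216/625 + 96/625
= 609/625

609/625


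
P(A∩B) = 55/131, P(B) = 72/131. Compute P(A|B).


P(A|B) = P(A∩B)/P(B) = (55/131)/(72/131) = 55/72

55/72


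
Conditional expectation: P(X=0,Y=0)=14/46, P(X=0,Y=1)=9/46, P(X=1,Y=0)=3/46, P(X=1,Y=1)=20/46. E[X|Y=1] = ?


P(Y=1) = 29/46
E[X|Y=1] = (0*9 + 1*20)/29 = 20/29

20/29


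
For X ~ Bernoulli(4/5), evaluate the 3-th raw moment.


For Bernoulli: X in {0,1}
E[X^3] = 0^3*(1-4/5) + 1^3*4/5 = 4/5

4/5


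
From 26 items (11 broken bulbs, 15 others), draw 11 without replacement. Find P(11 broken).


P(X=11) = C(11,11)*C(15,0) / C(26,11)
= 1*1 / 7726160
= 1/7726160

1/7726160


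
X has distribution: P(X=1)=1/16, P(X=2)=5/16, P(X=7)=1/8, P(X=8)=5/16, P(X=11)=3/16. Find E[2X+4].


E[2X+4] = sum(g(x)*P(x))
= 6*1/16 + 8*5/16 + 18*1/8 + 20*5/16 + 26*3/16
= 65/4

65/4


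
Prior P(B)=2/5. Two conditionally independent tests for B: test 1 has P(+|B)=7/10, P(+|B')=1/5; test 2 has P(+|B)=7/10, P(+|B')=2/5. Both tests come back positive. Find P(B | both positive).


After test 1: P(+) = 7/10*2/5 + 1/5*3/5 = 2/5
P(B|+) = (7/25)/(2/5) = 7/10
After test 2 (use post1 as new prior): P(+) = 7/10*7/10 + 2/5*3/10 = 61/100
P(B|+,+) = (49/100)/(61/100) = 49/61

49/61


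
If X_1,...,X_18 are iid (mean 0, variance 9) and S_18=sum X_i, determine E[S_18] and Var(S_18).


E[S_n] = n*mu = 18*0 = 0
Var(S_n) = n*sigma^2 = 18*9 = 162

E[S_18]=0, Var(S_18)=162


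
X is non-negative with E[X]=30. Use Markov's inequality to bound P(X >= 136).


Markov: P(X >= a) <= E[X]/a
P(X >= 136) <= 30/136 = 15/68

15/68


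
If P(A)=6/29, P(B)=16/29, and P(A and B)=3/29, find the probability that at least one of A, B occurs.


P(A∪B) = P(A) + P(B) - P(A∩B)
= 6/29 + 16/29 - 3/29 = 19/29

19/29


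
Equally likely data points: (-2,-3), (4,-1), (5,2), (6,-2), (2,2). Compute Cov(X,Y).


E[X]=3, E[Y]=-2/5, E[XY]=4/5
Cov(X,Y) = E[XY] - E[X]E[Y] = 4/5 - 3*-2/5 = 2

2


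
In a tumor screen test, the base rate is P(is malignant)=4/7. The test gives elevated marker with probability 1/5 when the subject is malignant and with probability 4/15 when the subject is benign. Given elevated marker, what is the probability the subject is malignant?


P(A) = P(A|B)P(B) + P(A|B')P(B') = 1/5*4/7 + 4/15*3/7 = 8/35
P(B|A) = P(A|B)P(B)/P(A) = (4/35)/(8/35) = 1/2

1/2


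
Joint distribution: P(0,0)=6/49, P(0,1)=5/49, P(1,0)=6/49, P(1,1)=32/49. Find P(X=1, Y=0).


Read from table: P(X=1, Y=0) = 6/49

6/49


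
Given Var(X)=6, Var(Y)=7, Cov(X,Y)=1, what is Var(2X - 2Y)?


Var(2X - 2Y) = 2^2*Var(X) + (-2)^2*Var(Y) + 2*2*(-2)*Cov(X,Y)
= 4*6 + 4*7 - 8*1
= 24 + 28 - 8 = 44

44


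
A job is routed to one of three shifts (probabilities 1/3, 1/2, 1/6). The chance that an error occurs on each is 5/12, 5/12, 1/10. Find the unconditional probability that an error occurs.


P(A) = P(A|B1)P(B1) + P(A|B2)P(B2) + P(A|B3)P(B3)
= 5/12*1/3 + 5/12*1/2 + 1/10*1/6
= 5/36 + 5/24 + 1/60 = 131/360

131/360


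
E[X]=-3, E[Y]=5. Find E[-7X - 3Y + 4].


E[-7X - 3Y + 4] = -7*E[X] - 3*E[Y] + 4
= (-7)*(-3) + (-3)*(5) + (4)
= 21 - 15 + 4 = 10

10


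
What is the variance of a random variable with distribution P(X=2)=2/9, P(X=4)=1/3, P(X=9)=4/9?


E[X] = 52/9, E[X^2] = 380/9
Var(X) = E[X^2] - (E[X])^2 = 380/9 - (52/9)^2 = 716/81

716/81


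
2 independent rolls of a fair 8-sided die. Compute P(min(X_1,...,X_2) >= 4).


P(min >= 4) = P(all X_i >= 4) = (P(X_1 >= 4))^2
= (5/8)^2 = 25/64

25/64


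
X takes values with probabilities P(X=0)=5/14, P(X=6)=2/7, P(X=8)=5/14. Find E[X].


E[X] = sum(x * P(x))
= 0*5/14 + 6*2/7 + 8*5/14
= 32/7

32/7


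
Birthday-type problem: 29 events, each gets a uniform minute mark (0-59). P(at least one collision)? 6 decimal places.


P(all different) = prod((60-i)/60 for i=0..28) = 0.000275
P(at least one match) = 1 - 0.000275 = 0.999725

0.999725


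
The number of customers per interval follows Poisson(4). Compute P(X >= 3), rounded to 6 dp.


P(X>=3) = 1 - P(X<=2) = 1 - (e^(-4)*4^0/0! + e^(-4)*4^1/1! + e^(-4)*4^2/2!)
≈ 1 - (0.0183156389 + 0.0732625556 + 0.1465251111)
= 1 - 0.2381033056 = 0.7618966944
≈ 0.761897

0.761897


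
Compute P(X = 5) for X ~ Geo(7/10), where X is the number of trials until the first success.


P(X=5) = (1-p)^4 * p = (3/10)^4 * 7/10
= 81/10000 * 7/10 = 567/100000

567/100000


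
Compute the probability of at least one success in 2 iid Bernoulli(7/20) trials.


P(at least one) = 1 - P(none)
P(none) = (1 - 7/20)^2 = (13/20)^2 = 169/400
P(at least one) = 1 - 169/400 = 231/400

231/400


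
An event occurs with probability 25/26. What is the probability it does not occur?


P(A') = 1 - P(A) = 1 - 25/26 = 1/26

1/26


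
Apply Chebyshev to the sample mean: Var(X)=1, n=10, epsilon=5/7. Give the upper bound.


Var(Xbar) = Var(X)/n = 1/10
Chebyshev: P(|Xbar-mu| >= 5/7) <= Var(Xbar)/(5/7)^2 = (1/10)/(25/49) = 49/250

49/250


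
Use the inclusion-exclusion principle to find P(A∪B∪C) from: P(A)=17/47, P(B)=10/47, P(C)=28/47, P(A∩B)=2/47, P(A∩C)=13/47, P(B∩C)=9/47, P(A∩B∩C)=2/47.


P(A∪B∪C) = P(A)+P(B)+P(C) - P(AB)-P(AC)-P(BC) + P(ABC)
= 17/47+10/47+28/47 - 2/47-13/47-9/47 + 2/47
= 33/47

33/47


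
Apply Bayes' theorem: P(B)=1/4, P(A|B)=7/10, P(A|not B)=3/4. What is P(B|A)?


P(A) = P(A|B)P(B) + P(A|B')P(B') = 7/10*1/4 + 3/4*3/4 = 59/80
P(B|A) = P(A|B)P(B)/P(A) = (7/40)/(59/80) = 14/59

14/59


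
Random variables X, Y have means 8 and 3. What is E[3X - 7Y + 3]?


E[3X - 7Y + 3] = 3*E[X] - 7*E[Y] + 3
= (3)*(8) + (-7)*(3) + (3)
= 24 - 21 + 3 = 6

6


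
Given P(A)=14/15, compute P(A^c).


P(A') = 1 - P(A) = 1 - 14/15 = 1/15

1/15


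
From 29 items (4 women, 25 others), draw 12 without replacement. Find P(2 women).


P(X=2) = C(4,2)*C(25,10) / C(29,12)
= 6*3268760 / 51895935
= 19612560/51895935 = 2992/7917

2992/7917


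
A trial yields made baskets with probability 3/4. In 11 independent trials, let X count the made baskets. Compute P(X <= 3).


P(X<=3) = P(X=0) + P(X=1) + P(X=2) + P(X=3)
= 1/4194304 + 33/4194304 + 495/4194304 + 4455/4194304
= 623/524288

623/524288


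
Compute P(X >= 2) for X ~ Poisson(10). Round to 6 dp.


P(X>=2) = 1 - P(X<=1) = 1 - (e^(-10)*10^0/0! + e^(-10)*10^1/1!)
≈ 1 - (0.0000453999 + 0.0004539993)
= 1 - 0.0004993992 = 0.9995006008
≈ 0.999501

0.999501


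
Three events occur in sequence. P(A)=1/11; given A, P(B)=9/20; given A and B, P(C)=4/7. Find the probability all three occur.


P(A∩B∩C) = P(A) * P(B|A) * P(C|A∩B)
= 1/11 * 9/20 * 4/7
= 9/220 * 4/7 = 9/385

9/385


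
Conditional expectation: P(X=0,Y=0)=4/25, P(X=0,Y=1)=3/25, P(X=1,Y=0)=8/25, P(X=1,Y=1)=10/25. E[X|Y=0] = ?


P(Y=0) = 12/25
E[X|Y=0] = (0*4 + 1*8)/12 = 8/12 = 2/3

2/3


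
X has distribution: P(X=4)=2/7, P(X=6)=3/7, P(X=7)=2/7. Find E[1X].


E[1X] = sum(g(x)*P(x))
= 4*2/7 + 6*3/7 + 7*2/7
= 40/7

40/7


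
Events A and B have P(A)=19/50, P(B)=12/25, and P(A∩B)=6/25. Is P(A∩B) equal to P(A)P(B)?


P(A)*P(B) = 19/50*12/25 = 114/625
P(A∩B) = 6/25 != 114/625, so not independent

No, A and B are not independent


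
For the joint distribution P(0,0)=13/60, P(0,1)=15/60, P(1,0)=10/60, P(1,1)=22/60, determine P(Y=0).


P(Y=0) = P(0,0)+P(1,0) = 13/60 + 10/60 = 23/60

23/60


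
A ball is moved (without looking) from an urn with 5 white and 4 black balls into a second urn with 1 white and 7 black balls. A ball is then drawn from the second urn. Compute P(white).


P(transfer white) = 5/9; P(transfer black) = 4/9
If white transferred: Urn II has 2 white of 9, so P(white|white moved) = 2/9
If black transferred: Urn II has 1 white of 9, so P(white|black moved) = 1/9
By total probability: P(white) = 5/9*2/9 + 4/9*1/9 = 14/81

14/81


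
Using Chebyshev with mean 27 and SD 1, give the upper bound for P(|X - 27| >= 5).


k = 5/1 = 5
Chebyshev: P(|X-mu| >= k*sigma) <= 1/k^2 = 1/5^2 = 1/25

1/25


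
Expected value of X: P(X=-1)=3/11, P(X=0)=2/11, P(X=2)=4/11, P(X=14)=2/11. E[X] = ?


E[X] = sum(x * P(x))
= -1*3/11 + 0*2/11 + 2*4/11 + 14*2/11
= 3

3


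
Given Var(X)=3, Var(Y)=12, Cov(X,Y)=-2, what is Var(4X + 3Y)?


Var(4X + 3Y) = 4^2*Var(X) + 3^2*Var(Y) + 2*4*3*Cov(X,Y)
= 16*3 + 9*12 + 24*(-2)
= 48 + 108 - 48 = 108

108


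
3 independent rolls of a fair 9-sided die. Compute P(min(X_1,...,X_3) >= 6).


P(min >= 6) = P(all X_i >= 6) = (P(X_1 >= 6))^3
= (4/9)^3 = 64/729

64/729


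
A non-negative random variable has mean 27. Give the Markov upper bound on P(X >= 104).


Markov: P(X >= a) <= E[X]/a
P(X >= 104) <= 27/104

27/104


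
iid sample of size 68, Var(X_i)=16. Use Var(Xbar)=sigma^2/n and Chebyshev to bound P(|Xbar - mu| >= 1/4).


Var(Xbar) = Var(X)/n = 16/68
Chebyshev: P(|Xbar-mu| >= 1/4) <= Var(Xbar)/(1/4)^2 = (4/17)/(1/16) = 64/17
Bound exceeds 1, so trivial bound: 1

1


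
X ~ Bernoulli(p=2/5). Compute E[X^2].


For Bernoulli: X in {0,1}
E[X^2] = 0^2*(1-2/5) + 1^2*2/5 = 2/5

2/5


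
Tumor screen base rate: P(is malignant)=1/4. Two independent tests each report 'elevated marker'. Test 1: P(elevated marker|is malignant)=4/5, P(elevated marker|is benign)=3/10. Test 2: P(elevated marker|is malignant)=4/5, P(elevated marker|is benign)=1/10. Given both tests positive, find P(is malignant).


After test 1: P(+) = 4/5*1/4 + 3/10*3/4 = 17/40
P(B|+) = (1/5)/(17/40) = 8/17
After test 2 (use post1 as new prior): P(+) = 4/5*8/17 + 1/10*9/17 = 73/170
P(B|+,+) = (32/85)/(73/170) = 64/73

64/73


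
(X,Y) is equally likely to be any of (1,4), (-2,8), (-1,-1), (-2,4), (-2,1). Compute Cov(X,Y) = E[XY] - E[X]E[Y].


E[X]=-6/5, E[Y]=16/5, E[XY]=-21/5
Cov(X,Y) = E[XY] - E[X]E[Y] = -21/5 + 6/5*16/5 = -9/25

-9/25


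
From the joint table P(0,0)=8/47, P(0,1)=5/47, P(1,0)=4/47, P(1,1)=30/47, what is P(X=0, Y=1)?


Read from table: P(X=0, Y=1) = 5/47

5/47


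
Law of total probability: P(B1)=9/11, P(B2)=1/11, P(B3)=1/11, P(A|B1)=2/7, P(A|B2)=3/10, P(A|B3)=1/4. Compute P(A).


P(A) = P(A|B1)P(B1) + P(A|B2)P(B2) + P(A|B3)P(B3)
= 2/7*9/11 + 3/10*1/11 + 1/4*1/11
= 18/77 + 3/110 + 1/44 = 437/1540

437/1540


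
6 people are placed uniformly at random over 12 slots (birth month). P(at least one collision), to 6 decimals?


P(all different) = prod((12-i)/12 for i=0..5) = 0.222801
P(at least one match) = 1 - 0.222801 = 0.777199

0.777199


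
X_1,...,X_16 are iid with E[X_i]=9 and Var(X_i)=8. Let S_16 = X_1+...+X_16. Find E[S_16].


E[S_n] = n*E[X_1] = 16*9 = 144

144


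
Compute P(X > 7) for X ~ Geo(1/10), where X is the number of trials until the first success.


P(X > 7) = P(first 7 trials all fail) = (1-p)^7 = (9/10)^7 = 4782969/10000000

4782969/10000000


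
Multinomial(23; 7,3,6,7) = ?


23! = 25852016738884976640000
Denominator: 7!=5040 * 3!=6 * 6!=720 * 7!=5040
Coefficient = 25852016738884976640000 / 109734912000 = 235586070720

235586070720


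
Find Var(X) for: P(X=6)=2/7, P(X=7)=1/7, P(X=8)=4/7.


E[X] = 51/7, E[X^2] = 377/7
Var(X) = E[X^2] - (E[X])^2 = 377/7 - (51/7)^2 = 38/49

38/49


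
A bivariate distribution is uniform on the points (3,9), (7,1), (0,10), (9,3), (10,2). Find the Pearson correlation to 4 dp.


Cov(X,Y) = -12.8000, Var(X) = 14.1600, Var(Y) = 14.0000
rho = Cov/(sqrt(VarX)*sqrt(VarY)) = -0.9091

-0.9091


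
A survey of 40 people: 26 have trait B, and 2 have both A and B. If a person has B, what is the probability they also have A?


P(A|B) = P(A∩B)/P(B) = (2/40)/(26/40) = 2/26 = 1/13

1/13


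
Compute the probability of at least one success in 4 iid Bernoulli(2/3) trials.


P(at least one) = 1 - P(none)
P(none) = (1 - 2/3)^4 = (1/3)^4 = 1/81
P(at least one) = 1 - 1/81 = 80/81

80/81


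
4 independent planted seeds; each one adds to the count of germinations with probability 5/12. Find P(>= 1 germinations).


P(at least one) = 1 - P(none)
P(none) = (1 - 5/12)^4 = (7/12)^4 = 2401/20736
P(at least one) = 1 - 2401/20736 = 18335/20736

18335/20736


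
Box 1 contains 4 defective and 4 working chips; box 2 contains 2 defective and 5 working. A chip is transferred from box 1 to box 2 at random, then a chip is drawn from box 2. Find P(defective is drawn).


P(transfer defective) = 4/8 = 1/2; P(transfer working) = 1/2
If defective transferred: Urn II has 3 defective of 8, so P(defective|defective moved) = 3/8
If working transferred: Urn II has 2 defective of 8, so P(defective|working moved) = 1/4
By total probability: P(defective) = 1/2*3/8 + 1/2*1/4 = 5/16

5/16


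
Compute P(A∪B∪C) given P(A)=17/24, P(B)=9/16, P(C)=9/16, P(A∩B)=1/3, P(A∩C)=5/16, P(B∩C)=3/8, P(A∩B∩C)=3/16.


P(A∪B∪C) = P(A)+P(B)+P(C) - P(AB)-P(AC)-P(BC) + P(ABC)
= 17/24+9/16+9/16 - 1/3-5/16-3/8 + 3/16
= 1

1


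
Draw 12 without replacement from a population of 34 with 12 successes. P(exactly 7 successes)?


P(X=7) = C(12,7)*C(22,5) / C(34,12)
= 792*26334 / 548354040
= 20856528/548354040 = 869022/22848085

869022/22848085


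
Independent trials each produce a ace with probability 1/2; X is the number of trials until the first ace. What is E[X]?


For geometric (trials until first success), E[X] = 1/p = 1/(1/2) = 2

2


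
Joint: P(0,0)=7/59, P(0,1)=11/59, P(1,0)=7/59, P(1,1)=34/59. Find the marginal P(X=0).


P(X=0) = P(0,0)+P(0,1) = 7/59 + 11/59 = 18/59

18/59


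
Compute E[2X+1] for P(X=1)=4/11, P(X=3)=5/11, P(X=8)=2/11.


E[2X+1] = sum(g(x)*P(x))
= 3*4/11 + 7*5/11 + 17*2/11
= 81/11

81/11


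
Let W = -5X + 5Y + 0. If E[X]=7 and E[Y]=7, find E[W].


E[-5X + 5Y + 0] = -5*E[X] + 5*E[Y] + 0
= (-5)*(7) + (5)*(7) + (0)
= -35 + 35 + 0 = 0

0


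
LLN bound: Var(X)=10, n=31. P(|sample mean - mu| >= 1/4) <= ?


Var(Xbar) = Var(X)/n = 10/31
Chebyshev: P(|Xbar-mu| >= 1/4) <= Var(Xbar)/(1/4)^2 = (10/31)/(1/16) = 160/31
Bound exceeds 1, so trivial bound: 1

1


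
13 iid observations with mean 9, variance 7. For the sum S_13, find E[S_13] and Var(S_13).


E[S_n] = n*mu = 13*9 = 117
Var(S_n) = n*sigma^2 = 13*7 = 91

E[S_13]=117, Var(S_13)=91


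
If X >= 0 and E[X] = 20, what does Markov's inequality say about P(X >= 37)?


Markov: P(X >= a) <= E[X]/a
P(X >= 37) <= 20/37

20/37


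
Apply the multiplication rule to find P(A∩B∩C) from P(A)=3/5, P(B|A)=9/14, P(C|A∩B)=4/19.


P(A∩B∩C) = P(A) * P(B|A) * P(C|A∩B)
= 3/5 * 9/14 * 4/19
= 27/70 * 4/19 = 54/665

54/665


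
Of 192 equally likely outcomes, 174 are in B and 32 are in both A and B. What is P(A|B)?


P(A|B) = P(A∩B)/P(B) = (32/192)/(174/192) = 32/174 = 16/87

16/87


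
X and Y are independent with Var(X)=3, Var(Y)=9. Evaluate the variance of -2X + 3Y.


Independence => Cov(X,Y)=0
Var(-2X + 3Y) = (-2)^2*Var(X) + 3^2*Var(Y)
= 4*3 + 9*9 = 93

93


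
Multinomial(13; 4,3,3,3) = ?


13! = 6227020800
Denominator: 4!=24 * 3!=6 * 3!=6 * 3!=6
Coefficient = 6227020800 / 5184 = 1201200

1201200


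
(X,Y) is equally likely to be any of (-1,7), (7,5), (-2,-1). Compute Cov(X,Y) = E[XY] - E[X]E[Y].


E[X]=4/3, E[Y]=11/3, E[XY]=10
Cov(X,Y) = E[XY] - E[X]E[Y] = 10 - 4/3*11/3 = 46/9

46/9


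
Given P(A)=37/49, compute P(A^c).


P(A') = 1 - P(A) = 1 - 37/49 = 12/49

12/49


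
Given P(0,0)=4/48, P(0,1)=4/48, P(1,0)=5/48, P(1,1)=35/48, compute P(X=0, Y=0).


Read from table: P(X=0, Y=0) = 4/48 = 1/12

1/12


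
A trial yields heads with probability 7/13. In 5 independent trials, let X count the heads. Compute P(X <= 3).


P(X<=3) = P(X=0) + P(X=1) + P(X=2) + P(X=3)
= 7776/371293 + 45360/371293 + 105840/371293 + 123480/371293
= 282456/371293

282456/371293


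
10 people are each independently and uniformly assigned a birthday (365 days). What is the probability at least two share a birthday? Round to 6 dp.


P(all different) = prod((365-i)/365 for i=0..9) = 0.883052
P(at least one match) = 1 - 0.883052 = 0.116948

0.116948


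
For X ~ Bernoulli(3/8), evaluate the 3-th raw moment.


For Bernoulli: X in {0,1}
E[X^3] = 0^3*(1-3/8) + 1^3*3/8 = 3/8

3/8


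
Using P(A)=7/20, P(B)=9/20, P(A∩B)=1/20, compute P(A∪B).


P(A∪B) = P(A) + P(B) - P(A∩B)
= 7/20 + 9/20 - 1/20 = 3/4

3/4


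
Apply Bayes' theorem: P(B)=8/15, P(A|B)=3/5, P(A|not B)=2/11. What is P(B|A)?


P(A) = P(A|B)P(B) + P(A|B')P(B') = 3/5*8/15 + 2/11*7/15 = 334/825
P(B|A) = P(A|B)P(B)/P(A) = (8/25)/(334/825) = 132/167

132/167


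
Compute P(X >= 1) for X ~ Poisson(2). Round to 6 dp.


P(X>=1) = 1 - P(X<=0) = 1 - (e^(-2)*2^0/0!)
≈ 1 - 0.1353352832 = 0.8646647168
≈ 0.864665

0.864665


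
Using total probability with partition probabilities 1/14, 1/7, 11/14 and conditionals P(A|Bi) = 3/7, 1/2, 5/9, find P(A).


P(A) = P(A|B1)P(B1) + P(A|B2)P(B2) + P(A|B3)P(B3)
= 3/7*1/14 + 1/2*1/7 + 5/9*11/14
= 3/98 + 1/14 + 55/126 = 475/882

475/882


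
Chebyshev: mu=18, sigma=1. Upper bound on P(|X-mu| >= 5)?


k = 5/1 = 5
Chebyshev: P(|X-mu| >= k*sigma) <= 1/k^2 = 1/5^2 = 1/25

1/25


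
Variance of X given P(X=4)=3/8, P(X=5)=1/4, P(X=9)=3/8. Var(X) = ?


E[X] = 49/8, E[X^2] = 341/8
Var(X) = E[X^2] - (E[X])^2 = 341/8 - (49/8)^2 = 327/64

327/64


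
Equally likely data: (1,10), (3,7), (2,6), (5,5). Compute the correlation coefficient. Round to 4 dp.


Cov(X,Y) = -2.2500, Var(X) = 2.1875, Var(Y) = 3.5000
rho = Cov/(sqrt(VarX)*sqrt(VarY)) = -0.8132

-0.8132


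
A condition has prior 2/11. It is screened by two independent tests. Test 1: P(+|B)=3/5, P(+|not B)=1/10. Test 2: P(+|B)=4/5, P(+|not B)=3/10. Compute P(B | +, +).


After test 1: P(+) = 3/5*2/11 + 1/10*9/11 = 21/110
P(B|+) = (6/55)/(21/110) = 4/7
After test 2 (use post1 as new prior): P(+) = 4/5*4/7 + 3/10*3/7 = 41/70
P(B|+,+) = (16/35)/(41/70) = 32/41

32/41


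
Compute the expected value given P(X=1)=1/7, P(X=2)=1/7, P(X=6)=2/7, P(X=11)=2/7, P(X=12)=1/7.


E[X] = sum(x * P(x))
= 1*1/7 + 2*1/7 + 6*2/7 + 11*2/7 + 12*1/7
= 7

7


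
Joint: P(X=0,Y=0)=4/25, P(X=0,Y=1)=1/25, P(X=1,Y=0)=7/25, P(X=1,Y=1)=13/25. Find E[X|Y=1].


P(Y=1) = 14/25
E[X|Y=1] = (0*1 + 1*13)/14 = 13/14

13/14


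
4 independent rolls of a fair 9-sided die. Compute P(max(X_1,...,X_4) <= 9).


P(max <= 9) = P(all X_i <= 9) = (P(X_1 <= 9))^4
= (9/9)^4 = 1^4 = 1

1


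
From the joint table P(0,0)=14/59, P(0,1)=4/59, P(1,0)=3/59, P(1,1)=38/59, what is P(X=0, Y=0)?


Read from table: P(X=0, Y=0) = 14/59

14/59


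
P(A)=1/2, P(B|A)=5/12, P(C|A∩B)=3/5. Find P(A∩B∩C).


P(A∩B∩C) = P(A) * P(B|A) * P(C|A∩B)
= 1/2 * 5/12 * 3/5
= 5/24 * 3/5 = 1/8

1/8


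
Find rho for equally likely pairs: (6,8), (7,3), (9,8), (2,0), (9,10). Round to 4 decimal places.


Cov(X,Y) = 7.9200, Var(X) = 6.6400, Var(Y) = 13.7600
rho = Cov/(sqrt(VarX)*sqrt(VarY)) = 0.8286

0.8286


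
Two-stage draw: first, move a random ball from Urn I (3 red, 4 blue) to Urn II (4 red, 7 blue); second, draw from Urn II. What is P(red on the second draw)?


P(transfer red) = 3/7; P(transfer blue) = 4/7
If red transferred: Urn II has 5 red of 12, so P(red|red moved) = 5/12
If blue transferred: Urn II has 4 red of 12, so P(red|blue moved) = 1/3
By total probability: P(red) = 3/7*5/12 + 4/7*1/3 = 31/84

31/84


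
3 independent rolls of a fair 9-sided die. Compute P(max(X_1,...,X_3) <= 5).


P(max <= 5) = P(all X_i <= 5) = (P(X_1 <= 5))^3
= (5/9)^3 = 125/729

125/729


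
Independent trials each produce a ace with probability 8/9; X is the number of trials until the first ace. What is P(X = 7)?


P(X=7) = (1-p)^6 * p = (1/9)^6 * 8/9
= 1/531441 * 8/9 = 8/4782969

8/4782969


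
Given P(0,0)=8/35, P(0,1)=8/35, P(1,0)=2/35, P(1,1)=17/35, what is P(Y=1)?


P(Y=1) = P(0,1)+P(1,1) = 8/35 + 17/35 = 25/35 = 5/7

5/7


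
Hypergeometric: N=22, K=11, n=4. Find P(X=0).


P(X=0) = C(11,0)*C(11,4) / C(22,4)
= 1*330 / 7315
= 330/7315 = 6/133

6/133


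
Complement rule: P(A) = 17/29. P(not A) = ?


P(A') = 1 - P(A) = 1 - 17/29 = 12/29

12/29


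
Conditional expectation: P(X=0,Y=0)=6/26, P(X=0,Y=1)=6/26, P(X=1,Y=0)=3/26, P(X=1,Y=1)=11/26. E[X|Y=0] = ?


P(Y=0) = 9/26
E[X|Y=0] = (0*6 + 1*3)/9 = 3/9 = 1/3

1/3


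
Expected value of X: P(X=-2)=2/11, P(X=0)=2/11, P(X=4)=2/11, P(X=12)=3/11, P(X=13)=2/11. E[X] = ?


E[X] = sum(x * P(x))
= -2*2/11 + 0*2/11 + 4*2/11 + 12*3/11 + 13*2/11
= 6

6


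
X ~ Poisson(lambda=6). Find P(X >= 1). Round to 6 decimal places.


P(X>=1) = 1 - P(X<=0) = 1 - (e^(-6)*6^0/0!)
≈ 1 - 0.0024787522 = 0.9975212478
≈ 0.997521

0.997521


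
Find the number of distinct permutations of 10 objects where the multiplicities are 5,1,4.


10! = 3628800
Denominator: 5!=120 * 1!=1 * 4!=24
Coefficient = 3628800 / 2880 = 1260

1260


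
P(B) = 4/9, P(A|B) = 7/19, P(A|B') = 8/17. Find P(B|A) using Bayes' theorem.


P(A) = P(A|B)P(B) + P(A|B')P(B') = 7/19*4/9 + 8/17*5/9 = 412/969
P(B|A) = P(A|B)P(B)/P(A) = (28/171)/(412/969) = 119/309

119/309


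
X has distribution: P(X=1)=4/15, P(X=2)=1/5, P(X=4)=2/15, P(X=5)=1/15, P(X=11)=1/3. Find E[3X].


E[3X] = sum(g(x)*P(x))
= 3*4/15 + 6*1/5 + 12*2/15 + 15*1/15 + 33*1/3
= 78/5

78/5


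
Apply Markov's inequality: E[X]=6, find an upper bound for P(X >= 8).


Markov: P(X >= a) <= E[X]/a
P(X >= 8) <= 6/8 = 3/4

3/4


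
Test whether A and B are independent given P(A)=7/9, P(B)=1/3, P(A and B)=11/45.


P(A)*P(B) = 7/9*1/3 = 7/27
P(A∩B) = 11/45 != 7/27, so not independent

No, A and B are not independent


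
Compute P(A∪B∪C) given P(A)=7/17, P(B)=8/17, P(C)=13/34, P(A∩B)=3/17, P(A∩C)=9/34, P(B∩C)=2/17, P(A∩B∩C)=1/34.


P(A∪B∪C) = P(A)+P(B)+P(C) - P(AB)-P(AC)-P(BC) + P(ABC)
= 7/17+8/17+13/34 - 3/17-9/34-2/17 + 1/34
= 25/34

25/34


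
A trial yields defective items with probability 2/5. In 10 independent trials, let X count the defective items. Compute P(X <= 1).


P(X<=1) = P(X=0) + P(X=1)
= 59049/9765625 + 78732/1953125
= 452709/9765625

452709/9765625


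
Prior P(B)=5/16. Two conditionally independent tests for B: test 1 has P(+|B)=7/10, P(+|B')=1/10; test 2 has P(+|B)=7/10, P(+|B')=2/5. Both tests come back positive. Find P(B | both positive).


After test 1: P(+) = 7/10*5/16 + 1/10*11/16 = 23/80
P(B|+) = (7/32)/(23/80) = 35/46
After test 2 (use post1 as new prior): P(+) = 7/10*35/46 + 2/5*11/46 = 289/460
P(B|+,+) = (49/92)/(289/460) = 245/289

245/289


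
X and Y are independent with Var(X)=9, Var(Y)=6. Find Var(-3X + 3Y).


Independence => Cov(X,Y)=0
Var(-3X + 3Y) = (-3)^2*Var(X) + 3^2*Var(Y)
= 9*9 + 9*6 = 135

135


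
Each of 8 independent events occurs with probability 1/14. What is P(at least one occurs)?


P(at least one) = 1 - P(none)
P(none) = (1 - 1/14)^8 = (13/14)^8 = 815730721/1475789056
P(at least one) = 1 - 815730721/1475789056 = 660058335/1475789056

660058335/1475789056


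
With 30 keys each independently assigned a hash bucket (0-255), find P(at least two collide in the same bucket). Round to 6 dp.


P(all different) = prod((256-i)/256 for i=0..29) = 0.170584
P(at least one match) = 1 - 0.170584 = 0.829416

0.829416


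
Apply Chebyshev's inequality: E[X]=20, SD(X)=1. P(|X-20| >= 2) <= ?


k = 2/1 = 2
Chebyshev: P(|X-mu| >= k*sigma) <= 1/k^2 = 1/2^2 = 1/4

1/4


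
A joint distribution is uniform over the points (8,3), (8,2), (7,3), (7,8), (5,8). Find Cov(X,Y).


E[X]=7, E[Y]=24/5, E[XY]=157/5
Cov(X,Y) = E[XY] - E[X]E[Y] = 157/5 - 7*24/5 = -11/5

-11/5


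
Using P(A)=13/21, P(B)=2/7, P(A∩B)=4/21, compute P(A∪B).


P(A∪B) = P(A) + P(B) - P(A∩B)
= 13/21 + 2/7 - 4/21 = 5/7

5/7


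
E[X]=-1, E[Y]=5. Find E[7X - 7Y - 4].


E[7X - 7Y - 4] = 7*E[X] - 7*E[Y] - 4
= (7)*(-1) + (-7)*(5) + (-4)
= -7 - 35 - 4 = -46

-46


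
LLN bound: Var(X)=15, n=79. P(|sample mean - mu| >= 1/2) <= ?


Var(Xbar) = Var(X)/n = 15/79
Chebyshev: P(|Xbar-mu| >= 1/2) <= Var(Xbar)/(1/2)^2 = (15/79)/(1/4) = 60/79

60/79


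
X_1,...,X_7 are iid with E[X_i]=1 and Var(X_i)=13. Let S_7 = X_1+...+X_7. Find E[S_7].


E[S_n] = n*E[X_1] = 7*1 = 7

7


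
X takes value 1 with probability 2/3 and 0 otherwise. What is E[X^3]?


For Bernoulli: X in {0,1}
E[X^3] = 0^3*(1-2/3) + 1^3*2/3 = 2/3

2/3
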